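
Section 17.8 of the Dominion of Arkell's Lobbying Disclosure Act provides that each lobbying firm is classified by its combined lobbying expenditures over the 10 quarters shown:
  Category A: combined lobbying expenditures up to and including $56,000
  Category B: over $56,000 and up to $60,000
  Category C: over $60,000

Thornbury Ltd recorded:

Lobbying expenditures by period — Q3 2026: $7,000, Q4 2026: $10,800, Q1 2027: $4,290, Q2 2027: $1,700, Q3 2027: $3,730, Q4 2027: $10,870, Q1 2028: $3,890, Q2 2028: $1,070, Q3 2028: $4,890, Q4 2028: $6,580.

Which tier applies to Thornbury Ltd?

Combined lobbying expenditures: $7,000 + $10,800 + $4,290 + $1,700 + $3,730 + $10,870 + $3,890 + $1,070 + $4,890 + $6,580 = $54,820.
$54,820 ≤ $56,000, so Category A applies.

Category A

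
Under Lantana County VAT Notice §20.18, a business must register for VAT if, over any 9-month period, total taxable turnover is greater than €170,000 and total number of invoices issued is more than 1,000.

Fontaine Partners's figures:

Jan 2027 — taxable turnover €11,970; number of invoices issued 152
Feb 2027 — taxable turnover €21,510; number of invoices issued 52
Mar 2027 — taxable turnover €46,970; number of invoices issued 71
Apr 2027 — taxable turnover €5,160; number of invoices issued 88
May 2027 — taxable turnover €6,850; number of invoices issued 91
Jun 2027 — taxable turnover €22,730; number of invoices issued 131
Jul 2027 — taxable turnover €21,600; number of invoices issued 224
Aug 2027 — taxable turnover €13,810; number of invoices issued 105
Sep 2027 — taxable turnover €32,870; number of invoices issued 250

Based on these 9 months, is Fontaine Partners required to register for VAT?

Yes

Total taxable turnover: €11,970 + €21,510 + €46,970 + €5,160 + €6,850 + €22,730 + €21,600 + €13,810 + €32,870 = €183,470 (> €170,000).
Total number of invoices issued: 152 + 52 + 71 + 88 + 91 + 131 + 224 + 105 + 250 = 1,164 (> 1,000).
The test is 'and': both thresholds are exceeded.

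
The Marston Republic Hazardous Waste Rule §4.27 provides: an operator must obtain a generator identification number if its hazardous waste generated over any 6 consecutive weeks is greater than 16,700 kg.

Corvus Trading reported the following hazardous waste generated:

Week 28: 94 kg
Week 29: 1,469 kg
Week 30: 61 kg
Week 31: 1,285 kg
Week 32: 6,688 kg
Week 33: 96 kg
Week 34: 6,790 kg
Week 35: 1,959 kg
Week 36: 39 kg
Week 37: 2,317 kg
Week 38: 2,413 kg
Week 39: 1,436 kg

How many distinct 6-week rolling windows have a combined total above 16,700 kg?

Week 28–Week 33: 94 kg + 1,469 kg + 61 kg + 1,285 kg + 6,688 kg + 96 kg = 9,693 kg (under)
Week 29–Week 34: 1,469 kg + 61 kg + 1,285 kg + 6,688 kg + 96 kg + 6,790 kg = 16,389 kg (under)
Week 30–Week 35: 61 kg + 1,285 kg + 6,688 kg + 96 kg + 6,790 kg + 1,959 kg = 16,879 kg (over)
Week 31–Week 36: 1,285 kg + 6,688 kg + 96 kg + 6,790 kg + 1,959 kg + 39 kg = 16,857 kg (over)
Week 32–Week 37: 6,688 kg + 96 kg + 6,790 kg + 1,959 kg + 39 kg + 2,317 kg = 17,889 kg (over)
Week 33–Week 38: 96 kg + 6,790 kg + 1,959 kg + 39 kg + 2,317 kg + 2,413 kg = 13,614 kg (under)
Week 34–Week 39: 6,790 kg + 1,959 kg + 39 kg + 2,317 kg + 2,413 kg + 1,436 kg = 14,954 kg (under)
3 windows exceed the threshold.

3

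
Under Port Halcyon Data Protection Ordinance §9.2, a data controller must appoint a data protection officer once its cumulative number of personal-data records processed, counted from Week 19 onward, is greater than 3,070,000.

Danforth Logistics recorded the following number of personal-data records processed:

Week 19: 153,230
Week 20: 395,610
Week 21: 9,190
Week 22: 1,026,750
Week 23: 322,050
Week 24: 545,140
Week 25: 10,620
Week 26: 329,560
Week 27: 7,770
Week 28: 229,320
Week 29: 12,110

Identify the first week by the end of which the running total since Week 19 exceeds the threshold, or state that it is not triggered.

Through Week 19: 153,230
Through Week 20: 548,840
Through Week 21: 558,030
Through Week 22: 1,584,780
Through Week 23: 1,906,830
Through Week 24: 2,451,970
Through Week 25: 2,462,590
Through Week 26: 2,792,150
Through Week 27: 2,799,920
Through Week 28: 3,029,240
Through Week 29: 3,041,350
Final cumulative total 3,041,350 ≤ 3,070,000; the threshold is never exceeded.

Not triggered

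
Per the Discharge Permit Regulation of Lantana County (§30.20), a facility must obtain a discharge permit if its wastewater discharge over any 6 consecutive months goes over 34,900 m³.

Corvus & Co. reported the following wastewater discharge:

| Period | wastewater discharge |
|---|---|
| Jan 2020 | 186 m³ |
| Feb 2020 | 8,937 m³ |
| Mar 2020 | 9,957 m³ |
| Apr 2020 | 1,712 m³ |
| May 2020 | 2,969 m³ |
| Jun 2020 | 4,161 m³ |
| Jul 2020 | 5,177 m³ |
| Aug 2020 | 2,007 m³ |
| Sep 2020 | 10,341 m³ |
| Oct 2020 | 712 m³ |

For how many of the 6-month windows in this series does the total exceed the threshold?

0

Jan 2020–Jun 2020: 186 m³ + 8,937 m³ + 9,957 m³ + 1,712 m³ + 2,969 m³ + 4,161 m³ = 27,922 m³ (under)
Feb 2020–Jul 2020: 8,937 m³ + 9,957 m³ + 1,712 m³ + 2,969 m³ + 4,161 m³ + 5,177 m³ = 32,913 m³ (under)
Mar 2020–Aug 2020: 9,957 m³ + 1,712 m³ + 2,969 m³ + 4,161 m³ + 5,177 m³ + 2,007 m³ = 25,983 m³ (under)
Apr 2020–Sep 2020: 1,712 m³ + 2,969 m³ + 4,161 m³ + 5,177 m³ + 2,007 m³ + 10,341 m³ = 26,367 m³ (under)
May 2020–Oct 2020: 2,969 m³ + 4,161 m³ + 5,177 m³ + 2,007 m³ + 10,341 m³ + 712 m³ = 25,367 m³ (under)
0 windows exceed the threshold.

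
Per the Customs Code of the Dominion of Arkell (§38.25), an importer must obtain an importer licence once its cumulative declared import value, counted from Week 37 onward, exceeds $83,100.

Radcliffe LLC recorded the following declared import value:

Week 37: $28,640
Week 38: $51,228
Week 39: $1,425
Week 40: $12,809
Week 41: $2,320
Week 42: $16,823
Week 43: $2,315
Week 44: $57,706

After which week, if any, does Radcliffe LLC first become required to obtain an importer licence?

Through Week 37: $28,640
Through Week 38: $79,868
Through Week 39: $81,293
Through Week 40: $94,102 ← exceeds threshold

Week 40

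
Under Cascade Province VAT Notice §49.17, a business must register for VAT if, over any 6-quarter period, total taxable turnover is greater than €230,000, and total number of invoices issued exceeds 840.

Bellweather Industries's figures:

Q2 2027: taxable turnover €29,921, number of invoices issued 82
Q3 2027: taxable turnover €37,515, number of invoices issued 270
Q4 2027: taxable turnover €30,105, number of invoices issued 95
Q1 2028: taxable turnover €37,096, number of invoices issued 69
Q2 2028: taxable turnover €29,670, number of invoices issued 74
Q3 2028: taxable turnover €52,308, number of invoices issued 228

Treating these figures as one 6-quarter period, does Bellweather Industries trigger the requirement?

Total taxable turnover: €29,921 + €37,515 + €30,105 + €37,096 + €29,670 + €52,308 = €216,615 (≤ €230,000).
Total number of invoices issued: 82 + 270 + 95 + 69 + 74 + 228 = 818 (≤ 840).
The test is 'and': the rule requires both, and at least one is not exceeded.

No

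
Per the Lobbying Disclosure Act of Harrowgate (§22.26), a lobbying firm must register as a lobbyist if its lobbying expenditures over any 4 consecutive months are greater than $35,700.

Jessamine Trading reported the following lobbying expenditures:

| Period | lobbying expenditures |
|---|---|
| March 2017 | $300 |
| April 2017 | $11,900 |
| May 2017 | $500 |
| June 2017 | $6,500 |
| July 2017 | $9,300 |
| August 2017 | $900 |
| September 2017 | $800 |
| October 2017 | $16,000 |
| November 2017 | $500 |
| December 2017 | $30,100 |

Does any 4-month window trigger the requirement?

March 2017–June 2017: $300 + $11,900 + $500 + $6,500 = $19,200 (under)
April 2017–July 2017: $11,900 + $500 + $6,500 + $9,300 = $28,200 (under)
May 2017–August 2017: $500 + $6,500 + $9,300 + $900 = $17,200 (under)
June 2017–September 2017: $6,500 + $9,300 + $900 + $800 = $17,500 (under)
July 2017–October 2017: $9,300 + $900 + $800 + $16,000 = $27,000 (under)
August 2017–November 2017: $900 + $800 + $16,000 + $500 = $18,200 (under)
September 2017–December 2017: $800 + $16,000 + $500 + $30,100 = $47,400 (over)
At least one window exceeds $35,700.

Yes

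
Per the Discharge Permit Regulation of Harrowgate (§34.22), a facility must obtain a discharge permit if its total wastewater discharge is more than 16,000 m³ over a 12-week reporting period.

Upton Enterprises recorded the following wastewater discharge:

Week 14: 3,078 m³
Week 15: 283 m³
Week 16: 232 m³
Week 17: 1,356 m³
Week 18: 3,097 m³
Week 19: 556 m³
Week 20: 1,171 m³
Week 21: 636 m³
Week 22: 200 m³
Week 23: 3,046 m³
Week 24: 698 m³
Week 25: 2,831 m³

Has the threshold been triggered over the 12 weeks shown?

Total wastewater discharge: 3,078 m³ + 283 m³ + 232 m³ + 1,356 m³ + 3,097 m³ + 556 m³ + 1,171 m³ + 636 m³ + 200 m³ + 3,046 m³ + 698 m³ + 2,831 m³ = 17,184 m³.
17,184 m³ > 16,000 m³, so the threshold is exceeded.

Yes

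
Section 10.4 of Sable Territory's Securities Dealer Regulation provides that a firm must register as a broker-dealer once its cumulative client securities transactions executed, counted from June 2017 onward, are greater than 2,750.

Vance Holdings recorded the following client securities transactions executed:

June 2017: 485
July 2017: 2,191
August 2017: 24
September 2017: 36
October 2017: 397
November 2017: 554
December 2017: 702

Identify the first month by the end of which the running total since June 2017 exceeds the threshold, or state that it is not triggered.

Through June 2017: 485
Through July 2017: 2,676
Through August 2017: 2,700
Through September 2017: 2,736
Through October 2017: 3,133 ← exceeds threshold

October 2017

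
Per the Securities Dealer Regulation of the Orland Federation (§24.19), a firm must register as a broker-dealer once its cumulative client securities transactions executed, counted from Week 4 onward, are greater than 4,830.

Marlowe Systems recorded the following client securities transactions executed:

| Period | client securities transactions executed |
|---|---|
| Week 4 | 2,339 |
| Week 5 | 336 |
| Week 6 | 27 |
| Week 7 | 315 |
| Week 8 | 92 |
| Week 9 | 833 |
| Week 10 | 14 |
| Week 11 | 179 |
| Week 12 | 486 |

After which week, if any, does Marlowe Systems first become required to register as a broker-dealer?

Through Week 4: 2,339
Through Week 5: 2,675
Through Week 6: 2,702
Through Week 7: 3,017
Through Week 8: 3,109
Through Week 9: 3,942
Through Week 10: 3,956
Through Week 11: 4,135
Through Week 12: 4,621
Final cumulative total 4,621 ≤ 4,830; the threshold is never exceeded.

Not triggered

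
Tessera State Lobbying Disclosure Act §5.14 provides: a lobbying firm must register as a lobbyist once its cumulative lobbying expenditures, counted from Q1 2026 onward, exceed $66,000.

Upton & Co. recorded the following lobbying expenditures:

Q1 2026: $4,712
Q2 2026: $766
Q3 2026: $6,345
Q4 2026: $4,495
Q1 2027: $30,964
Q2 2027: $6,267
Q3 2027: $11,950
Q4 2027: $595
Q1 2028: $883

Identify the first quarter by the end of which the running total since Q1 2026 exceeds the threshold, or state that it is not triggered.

Through Q1 2026: $4,712
Through Q2 2026: $5,478
Through Q3 2026: $11,823
Through Q4 2026: $16,318
Through Q1 2027: $47,282
Through Q2 2027: $53,549
Through Q3 2027: $65,499
Through Q4 2027: $66,094 ← exceeds threshold

Q4 2027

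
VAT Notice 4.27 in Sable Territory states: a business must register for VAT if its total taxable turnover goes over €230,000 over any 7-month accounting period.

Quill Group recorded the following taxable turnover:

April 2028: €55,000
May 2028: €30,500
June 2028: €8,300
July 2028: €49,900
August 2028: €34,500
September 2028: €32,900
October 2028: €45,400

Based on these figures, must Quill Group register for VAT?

Total taxable turnover: €55,000 + €30,500 + €8,300 + €49,900 + €34,500 + €32,900 + €45,400 = €256,500.
€256,500 > €230,000, so the threshold is exceeded.

Yes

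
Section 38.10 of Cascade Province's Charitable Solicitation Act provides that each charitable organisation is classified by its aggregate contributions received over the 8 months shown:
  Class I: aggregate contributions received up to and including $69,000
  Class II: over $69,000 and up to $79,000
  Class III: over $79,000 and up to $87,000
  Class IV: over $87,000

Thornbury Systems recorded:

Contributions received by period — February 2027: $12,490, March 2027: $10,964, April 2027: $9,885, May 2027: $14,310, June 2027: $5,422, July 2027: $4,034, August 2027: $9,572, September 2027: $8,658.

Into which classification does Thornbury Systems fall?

Aggregate contributions received: $12,490 + $10,964 + $9,885 + $14,310 + $5,422 + $4,034 + $9,572 + $8,658 = $75,335.
$69,000 < $75,335 ≤ $79,000, so Class II applies.

Class II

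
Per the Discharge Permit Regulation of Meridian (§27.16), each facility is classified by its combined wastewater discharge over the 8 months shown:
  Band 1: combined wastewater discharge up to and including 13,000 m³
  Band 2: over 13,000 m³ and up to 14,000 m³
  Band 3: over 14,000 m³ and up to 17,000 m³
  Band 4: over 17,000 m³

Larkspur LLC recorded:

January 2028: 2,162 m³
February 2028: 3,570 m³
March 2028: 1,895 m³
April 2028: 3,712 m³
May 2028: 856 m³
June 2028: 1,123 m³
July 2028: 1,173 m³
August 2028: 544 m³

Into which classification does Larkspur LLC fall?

Combined wastewater discharge: 2,162 m³ + 3,570 m³ + 1,895 m³ + 3,712 m³ + 856 m³ + 1,123 m³ + 1,173 m³ + 544 m³ = 15,035 m³.
14,000 m³ < 15,035 m³ ≤ 17,000 m³, so Band 3 applies.

Band 3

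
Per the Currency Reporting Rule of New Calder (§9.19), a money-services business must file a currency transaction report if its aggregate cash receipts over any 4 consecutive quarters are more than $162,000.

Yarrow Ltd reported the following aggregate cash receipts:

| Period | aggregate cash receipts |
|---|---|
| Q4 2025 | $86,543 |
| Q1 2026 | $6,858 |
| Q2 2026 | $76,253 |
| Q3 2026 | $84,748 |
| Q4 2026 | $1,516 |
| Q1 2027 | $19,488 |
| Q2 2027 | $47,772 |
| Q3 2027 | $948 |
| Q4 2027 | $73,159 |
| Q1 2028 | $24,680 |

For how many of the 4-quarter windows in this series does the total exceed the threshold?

Q4 2025–Q3 2026: $86,543 + $6,858 + $76,253 + $84,748 = $254,402 (over)
Q1 2026–Q4 2026: $6,858 + $76,253 + $84,748 + $1,516 = $169,375 (over)
Q2 2026–Q1 2027: $76,253 + $84,748 + $1,516 + $19,488 = $182,005 (over)
Q3 2026–Q2 2027: $84,748 + $1,516 + $19,488 + $47,772 = $153,524 (under)
Q4 2026–Q3 2027: $1,516 + $19,488 + $47,772 + $948 = $69,724 (under)
Q1 2027–Q4 2027: $19,488 + $47,772 + $948 + $73,159 = $141,367 (under)
Q2 2027–Q1 2028: $47,772 + $948 + $73,159 + $24,680 = $146,559 (under)
3 windows exceed the threshold.

3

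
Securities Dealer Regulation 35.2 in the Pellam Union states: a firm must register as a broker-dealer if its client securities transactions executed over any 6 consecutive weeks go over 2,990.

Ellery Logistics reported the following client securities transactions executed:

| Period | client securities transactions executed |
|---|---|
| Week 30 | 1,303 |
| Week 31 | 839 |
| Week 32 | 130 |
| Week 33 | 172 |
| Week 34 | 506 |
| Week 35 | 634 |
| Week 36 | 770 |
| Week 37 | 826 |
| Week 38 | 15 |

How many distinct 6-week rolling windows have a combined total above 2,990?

Week 30–Week 35: 1,303 + 839 + 130 + 172 + 506 + 634 = 3,584 (over)
Week 31–Week 36: 839 + 130 + 172 + 506 + 634 + 770 = 3,051 (over)
Week 32–Week 37: 130 + 172 + 506 + 634 + 770 + 826 = 3,038 (over)
Week 33–Week 38: 172 + 506 + 634 + 770 + 826 + 15 = 2,923 (under)
3 windows exceed the threshold.

3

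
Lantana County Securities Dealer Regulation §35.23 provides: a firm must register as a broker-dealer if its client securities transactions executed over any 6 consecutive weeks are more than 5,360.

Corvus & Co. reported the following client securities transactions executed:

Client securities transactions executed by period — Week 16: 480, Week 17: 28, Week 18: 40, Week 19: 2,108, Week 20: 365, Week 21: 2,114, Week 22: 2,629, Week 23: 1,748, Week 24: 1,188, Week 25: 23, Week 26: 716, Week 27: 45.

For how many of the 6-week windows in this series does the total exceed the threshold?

6

Week 16–Week 21: 480 + 28 + 40 + 2,108 + 365 + 2,114 = 5,135 (under)
Week 17–Week 22: 28 + 40 + 2,108 + 365 + 2,114 + 2,629 = 7,284 (over)
Week 18–Week 23: 40 + 2,108 + 365 + 2,114 + 2,629 + 1,748 = 9,004 (over)
Week 19–Week 24: 2,108 + 365 + 2,114 + 2,629 + 1,748 + 1,188 = 10,152 (over)
Week 20–Week 25: 365 + 2,114 + 2,629 + 1,748 + 1,188 + 23 = 8,067 (over)
Week 21–Week 26: 2,114 + 2,629 + 1,748 + 1,188 + 23 + 716 = 8,418 (over)
Week 22–Week 27: 2,629 + 1,748 + 1,188 + 23 + 716 + 45 = 6,349 (over)
6 windows exceed the threshold.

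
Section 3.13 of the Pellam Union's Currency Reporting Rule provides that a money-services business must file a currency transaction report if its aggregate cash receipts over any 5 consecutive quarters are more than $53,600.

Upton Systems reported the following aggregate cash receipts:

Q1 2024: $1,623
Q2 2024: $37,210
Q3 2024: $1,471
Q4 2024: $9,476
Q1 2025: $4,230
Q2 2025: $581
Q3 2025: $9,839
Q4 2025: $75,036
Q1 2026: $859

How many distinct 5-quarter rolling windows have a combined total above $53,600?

Q1 2024–Q1 2025: $1,623 + $37,210 + $1,471 + $9,476 + $4,230 = $54,010 (over)
Q2 2024–Q2 2025: $37,210 + $1,471 + $9,476 + $4,230 + $581 = $52,968 (under)
Q3 2024–Q3 2025: $1,471 + $9,476 + $4,230 + $581 + $9,839 = $25,597 (under)
Q4 2024–Q4 2025: $9,476 + $4,230 + $581 + $9,839 + $75,036 = $99,162 (over)
Q1 2025–Q1 2026: $4,230 + $581 + $9,839 + $75,036 + $859 = $90,545 (over)
3 windows exceed the threshold.

3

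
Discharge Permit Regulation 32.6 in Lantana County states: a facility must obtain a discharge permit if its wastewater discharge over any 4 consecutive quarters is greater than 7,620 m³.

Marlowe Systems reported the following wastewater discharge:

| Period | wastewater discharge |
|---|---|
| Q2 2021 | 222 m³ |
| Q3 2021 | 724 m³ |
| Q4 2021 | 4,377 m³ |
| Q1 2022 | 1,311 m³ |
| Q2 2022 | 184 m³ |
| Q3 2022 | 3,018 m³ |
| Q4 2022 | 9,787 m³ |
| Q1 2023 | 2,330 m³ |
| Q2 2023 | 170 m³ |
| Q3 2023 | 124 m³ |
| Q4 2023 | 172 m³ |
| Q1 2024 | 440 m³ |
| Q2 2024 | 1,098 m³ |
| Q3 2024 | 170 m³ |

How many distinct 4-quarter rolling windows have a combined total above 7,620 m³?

Q2 2021–Q1 2022: 222 m³ + 724 m³ + 4,377 m³ + 1,311 m³ = 6,634 m³ (under)
Q3 2021–Q2 2022: 724 m³ + 4,377 m³ + 1,311 m³ + 184 m³ = 6,596 m³ (under)
Q4 2021–Q3 2022: 4,377 m³ + 1,311 m³ + 184 m³ + 3,018 m³ = 8,890 m³ (over)
Q1 2022–Q4 2022: 1,311 m³ + 184 m³ + 3,018 m³ + 9,787 m³ = 14,300 m³ (over)
Q2 2022–Q1 2023: 184 m³ + 3,018 m³ + 9,787 m³ + 2,330 m³ = 15,319 m³ (over)
Q3 2022–Q2 2023: 3,018 m³ + 9,787 m³ + 2,330 m³ + 170 m³ = 15,305 m³ (over)
Q4 2022–Q3 2023: 9,787 m³ + 2,330 m³ + 170 m³ + 124 m³ = 12,411 m³ (over)
Q1 2023–Q4 2023: 2,330 m³ + 170 m³ + 124 m³ + 172 m³ = 2,796 m³ (under)
Q2 2023–Q1 2024: 170 m³ + 124 m³ + 172 m³ + 440 m³ = 906 m³ (under)
Q3 2023–Q2 2024: 124 m³ + 172 m³ + 440 m³ + 1,098 m³ = 1,834 m³ (under)
Q4 2023–Q3 2024: 172 m³ + 440 m³ + 1,098 m³ + 170 m³ = 1,880 m³ (under)
5 windows exceed the threshold.

5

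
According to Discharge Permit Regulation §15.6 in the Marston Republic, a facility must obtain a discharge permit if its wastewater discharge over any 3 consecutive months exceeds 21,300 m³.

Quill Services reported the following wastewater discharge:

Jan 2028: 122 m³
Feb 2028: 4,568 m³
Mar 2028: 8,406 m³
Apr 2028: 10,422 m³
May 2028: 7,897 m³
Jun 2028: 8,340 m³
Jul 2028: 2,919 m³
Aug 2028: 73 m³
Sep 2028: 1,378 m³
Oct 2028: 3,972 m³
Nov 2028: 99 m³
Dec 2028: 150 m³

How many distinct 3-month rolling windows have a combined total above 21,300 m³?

Jan 2028–Mar 2028: 122 m³ + 4,568 m³ + 8,406 m³ = 13,096 m³ (under)
Feb 2028–Apr 2028: 4,568 m³ + 8,406 m³ + 10,422 m³ = 23,396 m³ (over)
Mar 2028–May 2028: 8,406 m³ + 10,422 m³ + 7,897 m³ = 26,725 m³ (over)
Apr 2028–Jun 2028: 10,422 m³ + 7,897 m³ + 8,340 m³ = 26,659 m³ (over)
May 2028–Jul 2028: 7,897 m³ + 8,340 m³ + 2,919 m³ = 19,156 m³ (under)
Jun 2028–Aug 2028: 8,340 m³ + 2,919 m³ + 73 m³ = 11,332 m³ (under)
Jul 2028–Sep 2028: 2,919 m³ + 73 m³ + 1,378 m³ = 4,370 m³ (under)
Aug 2028–Oct 2028: 73 m³ + 1,378 m³ + 3,972 m³ = 5,423 m³ (under)
Sep 2028–Nov 2028: 1,378 m³ + 3,972 m³ + 99 m³ = 5,449 m³ (under)
Oct 2028–Dec 2028: 3,972 m³ + 99 m³ + 150 m³ = 4,221 m³ (under)
3 windows exceed the threshold.

3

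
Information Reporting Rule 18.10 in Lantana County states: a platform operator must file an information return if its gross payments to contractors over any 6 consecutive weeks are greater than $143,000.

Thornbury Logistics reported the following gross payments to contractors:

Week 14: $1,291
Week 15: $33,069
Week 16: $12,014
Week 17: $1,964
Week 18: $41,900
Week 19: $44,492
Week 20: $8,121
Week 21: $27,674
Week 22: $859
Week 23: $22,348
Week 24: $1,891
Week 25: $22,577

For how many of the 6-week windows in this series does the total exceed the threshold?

1

Week 14–Week 19: $1,291 + $33,069 + $12,014 + $1,964 + $41,900 + $44,492 = $134,730 (under)
Week 15–Week 20: $33,069 + $12,014 + $1,964 + $41,900 + $44,492 + $8,121 = $141,560 (under)
Week 16–Week 21: $12,014 + $1,964 + $41,900 + $44,492 + $8,121 + $27,674 = $136,165 (under)
Week 17–Week 22: $1,964 + $41,900 + $44,492 + $8,121 + $27,674 + $859 = $125,010 (under)
Week 18–Week 23: $41,900 + $44,492 + $8,121 + $27,674 + $859 + $22,348 = $145,394 (over)
Week 19–Week 24: $44,492 + $8,121 + $27,674 + $859 + $22,348 + $1,891 = $105,385 (under)
Week 20–Week 25: $8,121 + $27,674 + $859 + $22,348 + $1,891 + $22,577 = $83,470 (under)
1 window exceeds the threshold.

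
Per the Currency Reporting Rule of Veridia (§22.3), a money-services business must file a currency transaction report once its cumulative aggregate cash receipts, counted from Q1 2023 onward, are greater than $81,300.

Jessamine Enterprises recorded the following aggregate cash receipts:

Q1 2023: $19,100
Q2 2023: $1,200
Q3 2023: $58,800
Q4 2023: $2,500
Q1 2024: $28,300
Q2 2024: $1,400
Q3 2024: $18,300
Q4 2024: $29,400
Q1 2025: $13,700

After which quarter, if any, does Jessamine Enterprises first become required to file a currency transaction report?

Through Q1 2023: $19,100
Through Q2 2023: $20,300
Through Q3 2023: $79,100
Through Q4 2023: $81,600 ← exceeds threshold

Q4 2023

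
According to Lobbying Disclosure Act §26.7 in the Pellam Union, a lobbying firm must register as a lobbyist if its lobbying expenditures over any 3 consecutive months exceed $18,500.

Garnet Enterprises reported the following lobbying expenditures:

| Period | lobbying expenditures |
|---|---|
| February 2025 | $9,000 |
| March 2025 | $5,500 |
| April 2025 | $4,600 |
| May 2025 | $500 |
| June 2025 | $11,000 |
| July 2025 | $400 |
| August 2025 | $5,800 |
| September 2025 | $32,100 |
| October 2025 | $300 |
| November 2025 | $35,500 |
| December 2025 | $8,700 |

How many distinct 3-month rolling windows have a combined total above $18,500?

February 2025–April 2025: $9,000 + $5,500 + $4,600 = $19,100 (over)
March 2025–May 2025: $5,500 + $4,600 + $500 = $10,600 (under)
April 2025–June 2025: $4,600 + $500 + $11,000 = $16,100 (under)
May 2025–July 2025: $500 + $11,000 + $400 = $11,900 (under)
June 2025–August 2025: $11,000 + $400 + $5,800 = $17,200 (under)
July 2025–September 2025: $400 + $5,800 + $32,100 = $38,300 (over)
August 2025–October 2025: $5,800 + $32,100 + $300 = $38,200 (over)
September 2025–November 2025: $32,100 + $300 + $35,500 = $67,900 (over)
October 2025–December 2025: $300 + $35,500 + $8,700 = $44,500 (over)
5 windows exceed the threshold.

5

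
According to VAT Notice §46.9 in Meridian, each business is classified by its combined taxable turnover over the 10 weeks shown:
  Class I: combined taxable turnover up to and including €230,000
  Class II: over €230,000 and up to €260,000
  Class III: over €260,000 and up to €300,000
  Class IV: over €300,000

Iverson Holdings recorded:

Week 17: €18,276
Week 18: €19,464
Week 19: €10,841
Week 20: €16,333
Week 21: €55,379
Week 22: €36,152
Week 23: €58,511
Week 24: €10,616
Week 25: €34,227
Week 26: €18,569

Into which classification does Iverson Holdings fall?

Class III

Combined taxable turnover: €18,276 + €19,464 + €10,841 + €16,333 + €55,379 + €36,152 + €58,511 + €10,616 + €34,227 + €18,569 = €278,368.
€260,000 < €278,368 ≤ €300,000, so Class III applies.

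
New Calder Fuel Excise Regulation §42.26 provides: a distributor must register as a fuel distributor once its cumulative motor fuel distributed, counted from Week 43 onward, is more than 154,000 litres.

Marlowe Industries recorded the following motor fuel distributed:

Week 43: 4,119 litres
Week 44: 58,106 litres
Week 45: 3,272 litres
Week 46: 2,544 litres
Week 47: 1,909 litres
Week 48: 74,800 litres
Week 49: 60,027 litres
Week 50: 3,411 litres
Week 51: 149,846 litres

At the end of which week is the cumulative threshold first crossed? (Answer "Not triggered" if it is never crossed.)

Week 49

Through Week 43: 4,119 litres
Through Week 44: 62,225 litres
Through Week 45: 65,497 litres
Through Week 46: 68,041 litres
Through Week 47: 69,950 litres
Through Week 48: 144,750 litres
Through Week 49: 204,777 litres ← exceeds threshold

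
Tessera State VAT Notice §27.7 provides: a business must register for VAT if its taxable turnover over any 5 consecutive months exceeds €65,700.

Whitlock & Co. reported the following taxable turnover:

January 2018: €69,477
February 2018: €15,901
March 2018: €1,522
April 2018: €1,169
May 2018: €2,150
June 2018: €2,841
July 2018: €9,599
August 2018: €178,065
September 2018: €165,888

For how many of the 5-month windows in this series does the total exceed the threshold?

January 2018–May 2018: €69,477 + €15,901 + €1,522 + €1,169 + €2,150 = €90,219 (over)
February 2018–June 2018: €15,901 + €1,522 + €1,169 + €2,150 + €2,841 = €23,583 (under)
March 2018–July 2018: €1,522 + €1,169 + €2,150 + €2,841 + €9,599 = €17,281 (under)
April 2018–August 2018: €1,169 + €2,150 + €2,841 + €9,599 + €178,065 = €193,824 (over)
May 2018–September 2018: €2,150 + €2,841 + €9,599 + €178,065 + €165,888 = €358,543 (over)
3 windows exceed the threshold.

3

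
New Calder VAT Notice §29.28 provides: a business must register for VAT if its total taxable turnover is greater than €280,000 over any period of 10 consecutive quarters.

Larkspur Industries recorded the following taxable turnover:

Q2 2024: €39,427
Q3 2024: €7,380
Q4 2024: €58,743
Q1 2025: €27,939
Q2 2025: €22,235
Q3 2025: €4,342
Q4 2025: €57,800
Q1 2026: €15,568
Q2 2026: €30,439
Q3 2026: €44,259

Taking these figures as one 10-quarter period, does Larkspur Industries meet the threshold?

Yes

Total taxable turnover: €39,427 + €7,380 + €58,743 + €27,939 + €22,235 + €4,342 + €57,800 + €15,568 + €30,439 + €44,259 = €308,132.
€308,132 > €280,000, so the threshold is exceeded.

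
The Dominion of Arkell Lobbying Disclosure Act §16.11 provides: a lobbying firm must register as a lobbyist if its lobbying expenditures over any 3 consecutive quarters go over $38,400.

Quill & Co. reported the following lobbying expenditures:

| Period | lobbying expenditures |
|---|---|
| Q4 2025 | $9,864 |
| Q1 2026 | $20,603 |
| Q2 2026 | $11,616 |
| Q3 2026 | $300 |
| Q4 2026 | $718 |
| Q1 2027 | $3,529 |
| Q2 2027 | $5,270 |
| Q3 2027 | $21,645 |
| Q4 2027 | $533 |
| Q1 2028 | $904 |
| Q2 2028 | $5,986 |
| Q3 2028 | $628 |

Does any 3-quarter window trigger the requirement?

Q4 2025–Q2 2026: $9,864 + $20,603 + $11,616 = $42,083 (over)
Q1 2026–Q3 2026: $20,603 + $11,616 + $300 = $32,519 (under)
Q2 2026–Q4 2026: $11,616 + $300 + $718 = $12,634 (under)
Q3 2026–Q1 2027: $300 + $718 + $3,529 = $4,547 (under)
Q4 2026–Q2 2027: $718 + $3,529 + $5,270 = $9,517 (under)
Q1 2027–Q3 2027: $3,529 + $5,270 + $21,645 = $30,444 (under)
Q2 2027–Q4 2027: $5,270 + $21,645 + $533 = $27,448 (under)
Q3 2027–Q1 2028: $21,645 + $533 + $904 = $23,082 (under)
Q4 2027–Q2 2028: $533 + $904 + $5,986 = $7,423 (under)
Q1 2028–Q3 2028: $904 + $5,986 + $628 = $7,518 (under)
At least one window exceeds $38,400.

Yes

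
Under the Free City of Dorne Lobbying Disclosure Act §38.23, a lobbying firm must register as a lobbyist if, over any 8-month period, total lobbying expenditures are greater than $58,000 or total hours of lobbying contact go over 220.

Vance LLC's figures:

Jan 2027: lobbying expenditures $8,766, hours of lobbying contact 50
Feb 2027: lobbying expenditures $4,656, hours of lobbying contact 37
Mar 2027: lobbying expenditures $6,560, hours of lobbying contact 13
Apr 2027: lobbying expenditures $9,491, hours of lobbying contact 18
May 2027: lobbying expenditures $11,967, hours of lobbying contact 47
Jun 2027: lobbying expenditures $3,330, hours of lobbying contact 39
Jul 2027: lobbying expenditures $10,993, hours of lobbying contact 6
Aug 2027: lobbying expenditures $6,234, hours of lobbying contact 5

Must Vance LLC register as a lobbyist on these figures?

Total lobbying expenditures: $8,766 + $4,656 + $6,560 + $9,491 + $11,967 + $3,330 + $10,993 + $6,234 = $61,997 (> $58,000).
Total hours of lobbying contact: 50 + 37 + 13 + 18 + 47 + 39 + 6 + 5 = 215 (≤ 220).
The test is 'or': at least one threshold is exceeded.

Yes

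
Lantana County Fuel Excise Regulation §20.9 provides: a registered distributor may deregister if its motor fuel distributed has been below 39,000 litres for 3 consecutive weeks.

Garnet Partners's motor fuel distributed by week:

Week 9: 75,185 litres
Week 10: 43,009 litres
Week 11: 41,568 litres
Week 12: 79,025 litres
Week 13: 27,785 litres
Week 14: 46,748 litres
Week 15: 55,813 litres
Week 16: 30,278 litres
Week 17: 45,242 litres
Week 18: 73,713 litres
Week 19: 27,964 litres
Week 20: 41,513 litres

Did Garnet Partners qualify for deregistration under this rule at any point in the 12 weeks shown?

Weeks below 39,000 litres: Week 13, Week 16, Week 19.
Longest run of consecutive weeks below the threshold: 1.
1 < 3, so Garnet Partners never became eligible.

No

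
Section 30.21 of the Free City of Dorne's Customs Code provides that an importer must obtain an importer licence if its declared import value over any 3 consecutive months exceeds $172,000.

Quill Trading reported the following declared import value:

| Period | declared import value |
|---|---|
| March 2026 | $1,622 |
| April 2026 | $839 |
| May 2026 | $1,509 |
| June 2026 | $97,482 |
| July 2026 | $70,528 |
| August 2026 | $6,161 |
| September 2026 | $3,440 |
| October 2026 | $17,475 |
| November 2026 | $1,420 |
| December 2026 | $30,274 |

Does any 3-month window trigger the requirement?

Yes

March 2026–May 2026: $1,622 + $839 + $1,509 = $3,970 (under)
April 2026–June 2026: $839 + $1,509 + $97,482 = $99,830 (under)
May 2026–July 2026: $1,509 + $97,482 + $70,528 = $169,519 (under)
June 2026–August 2026: $97,482 + $70,528 + $6,161 = $174,171 (over)
July 2026–September 2026: $70,528 + $6,161 + $3,440 = $80,129 (under)
August 2026–October 2026: $6,161 + $3,440 + $17,475 = $27,076 (under)
September 2026–November 2026: $3,440 + $17,475 + $1,420 = $22,335 (under)
October 2026–December 2026: $17,475 + $1,420 + $30,274 = $49,169 (under)
At least one window exceeds $172,000.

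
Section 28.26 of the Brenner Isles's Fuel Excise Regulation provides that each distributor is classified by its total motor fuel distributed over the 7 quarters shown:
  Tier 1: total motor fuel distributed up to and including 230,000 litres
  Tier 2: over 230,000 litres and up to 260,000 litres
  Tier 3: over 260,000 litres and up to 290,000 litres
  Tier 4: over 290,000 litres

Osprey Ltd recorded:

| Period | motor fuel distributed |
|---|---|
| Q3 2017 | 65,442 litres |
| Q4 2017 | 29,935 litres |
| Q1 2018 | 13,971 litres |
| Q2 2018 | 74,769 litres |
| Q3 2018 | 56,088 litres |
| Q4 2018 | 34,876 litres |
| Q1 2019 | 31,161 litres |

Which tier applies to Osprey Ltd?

Total motor fuel distributed: 65,442 litres + 29,935 litres + 13,971 litres + 74,769 litres + 56,088 litres + 34,876 litres + 31,161 litres = 306,242 litres.
306,242 litres > 290,000 litres, so Tier 4 applies.

Tier 4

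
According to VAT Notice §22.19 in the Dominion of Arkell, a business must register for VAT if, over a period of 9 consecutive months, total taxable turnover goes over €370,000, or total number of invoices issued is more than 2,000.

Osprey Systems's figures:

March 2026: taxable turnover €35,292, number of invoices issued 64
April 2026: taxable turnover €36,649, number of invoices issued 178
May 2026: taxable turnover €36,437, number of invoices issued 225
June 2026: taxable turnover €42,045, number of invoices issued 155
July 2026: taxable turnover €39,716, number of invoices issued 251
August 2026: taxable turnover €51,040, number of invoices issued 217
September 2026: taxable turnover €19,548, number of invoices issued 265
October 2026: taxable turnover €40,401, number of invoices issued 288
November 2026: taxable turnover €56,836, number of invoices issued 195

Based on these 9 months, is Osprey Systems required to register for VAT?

No

Total taxable turnover: €35,292 + €36,649 + €36,437 + €42,045 + €39,716 + €51,040 + €19,548 + €40,401 + €56,836 = €357,964 (≤ €370,000).
Total number of invoices issued: 64 + 178 + 225 + 155 + 251 + 217 + 265 + 288 + 195 = 1,838 (≤ 2,000).
The test is 'or': neither threshold is exceeded.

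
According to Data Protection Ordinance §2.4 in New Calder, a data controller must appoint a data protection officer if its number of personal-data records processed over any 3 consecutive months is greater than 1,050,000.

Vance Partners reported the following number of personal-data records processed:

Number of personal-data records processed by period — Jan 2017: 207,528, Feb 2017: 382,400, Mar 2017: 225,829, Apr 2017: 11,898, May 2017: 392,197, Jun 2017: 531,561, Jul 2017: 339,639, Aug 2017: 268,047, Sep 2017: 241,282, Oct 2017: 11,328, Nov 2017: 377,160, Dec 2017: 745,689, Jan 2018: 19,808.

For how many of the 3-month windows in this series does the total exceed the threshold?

4

Jan 2017–Mar 2017: 207,528 + 382,400 + 225,829 = 815,757 (under)
Feb 2017–Apr 2017: 382,400 + 225,829 + 11,898 = 620,127 (under)
Mar 2017–May 2017: 225,829 + 11,898 + 392,197 = 629,924 (under)
Apr 2017–Jun 2017: 11,898 + 392,197 + 531,561 = 935,656 (under)
May 2017–Jul 2017: 392,197 + 531,561 + 339,639 = 1,263,397 (over)
Jun 2017–Aug 2017: 531,561 + 339,639 + 268,047 = 1,139,247 (over)
Jul 2017–Sep 2017: 339,639 + 268,047 + 241,282 = 848,968 (under)
Aug 2017–Oct 2017: 268,047 + 241,282 + 11,328 = 520,657 (under)
Sep 2017–Nov 2017: 241,282 + 11,328 + 377,160 = 629,770 (under)
Oct 2017–Dec 2017: 11,328 + 377,160 + 745,689 = 1,134,177 (over)
Nov 2017–Jan 2018: 377,160 + 745,689 + 19,808 = 1,142,657 (over)
4 windows exceed the threshold.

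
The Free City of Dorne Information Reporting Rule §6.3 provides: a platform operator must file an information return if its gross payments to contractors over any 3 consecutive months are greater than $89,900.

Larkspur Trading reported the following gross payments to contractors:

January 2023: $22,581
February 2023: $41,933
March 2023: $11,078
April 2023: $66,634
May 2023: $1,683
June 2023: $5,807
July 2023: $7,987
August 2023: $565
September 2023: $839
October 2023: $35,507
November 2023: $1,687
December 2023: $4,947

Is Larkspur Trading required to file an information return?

January 2023–March 2023: $22,581 + $41,933 + $11,078 = $75,592 (under)
February 2023–April 2023: $41,933 + $11,078 + $66,634 = $119,645 (over)
March 2023–May 2023: $11,078 + $66,634 + $1,683 = $79,395 (under)
April 2023–June 2023: $66,634 + $1,683 + $5,807 = $74,124 (under)
May 2023–July 2023: $1,683 + $5,807 + $7,987 = $15,477 (under)
June 2023–August 2023: $5,807 + $7,987 + $565 = $14,359 (under)
July 2023–September 2023: $7,987 + $565 + $839 = $9,391 (under)
August 2023–October 2023: $565 + $839 + $35,507 = $36,911 (under)
September 2023–November 2023: $839 + $35,507 + $1,687 = $38,033 (under)
October 2023–December 2023: $35,507 + $1,687 + $4,947 = $42,141 (under)
At least one window exceeds $89,900.

Yes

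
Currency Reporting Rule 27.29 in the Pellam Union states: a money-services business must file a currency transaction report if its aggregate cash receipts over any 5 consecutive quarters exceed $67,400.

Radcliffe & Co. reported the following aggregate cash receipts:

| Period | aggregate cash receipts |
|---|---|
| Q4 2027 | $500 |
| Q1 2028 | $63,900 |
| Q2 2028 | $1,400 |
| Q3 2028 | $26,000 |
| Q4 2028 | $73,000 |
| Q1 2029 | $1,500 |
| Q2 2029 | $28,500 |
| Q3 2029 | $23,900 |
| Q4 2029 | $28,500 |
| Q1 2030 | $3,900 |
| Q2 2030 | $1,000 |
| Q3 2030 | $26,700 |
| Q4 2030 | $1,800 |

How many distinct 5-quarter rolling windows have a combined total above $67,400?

Q4 2027–Q4 2028: $500 + $63,900 + $1,400 + $26,000 + $73,000 = $164,800 (over)
Q1 2028–Q1 2029: $63,900 + $1,400 + $26,000 + $73,000 + $1,500 = $165,800 (over)
Q2 2028–Q2 2029: $1,400 + $26,000 + $73,000 + $1,500 + $28,500 = $130,400 (over)
Q3 2028–Q3 2029: $26,000 + $73,000 + $1,500 + $28,500 + $23,900 = $152,900 (over)
Q4 2028–Q4 2029: $73,000 + $1,500 + $28,500 + $23,900 + $28,500 = $155,400 (over)
Q1 2029–Q1 2030: $1,500 + $28,500 + $23,900 + $28,500 + $3,900 = $86,300 (over)
Q2 2029–Q2 2030: $28,500 + $23,900 + $28,500 + $3,900 + $1,000 = $85,800 (over)
Q3 2029–Q3 2030: $23,900 + $28,500 + $3,900 + $1,000 + $26,700 = $84,000 (over)
Q4 2029–Q4 2030: $28,500 + $3,900 + $1,000 + $26,700 + $1,800 = $61,900 (under)
8 windows exceed the threshold.

8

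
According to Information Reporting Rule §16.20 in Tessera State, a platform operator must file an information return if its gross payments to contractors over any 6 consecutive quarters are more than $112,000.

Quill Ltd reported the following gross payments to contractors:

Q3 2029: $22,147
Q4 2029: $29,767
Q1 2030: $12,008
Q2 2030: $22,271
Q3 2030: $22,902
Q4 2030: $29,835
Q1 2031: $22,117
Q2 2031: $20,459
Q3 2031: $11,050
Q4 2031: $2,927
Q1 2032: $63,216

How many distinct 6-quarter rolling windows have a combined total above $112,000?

Q3 2029–Q4 2030: $22,147 + $29,767 + $12,008 + $22,271 + $22,902 + $29,835 = $138,930 (over)
Q4 2029–Q1 2031: $29,767 + $12,008 + $22,271 + $22,902 + $29,835 + $22,117 = $138,900 (over)
Q1 2030–Q2 2031: $12,008 + $22,271 + $22,902 + $29,835 + $22,117 + $20,459 = $129,592 (over)
Q2 2030–Q3 2031: $22,271 + $22,902 + $29,835 + $22,117 + $20,459 + $11,050 = $128,634 (over)
Q3 2030–Q4 2031: $22,902 + $29,835 + $22,117 + $20,459 + $11,050 + $2,927 = $109,290 (under)
Q4 2030–Q1 2032: $29,835 + $22,117 + $20,459 + $11,050 + $2,927 + $63,216 = $149,604 (over)
5 windows exceed the threshold.

5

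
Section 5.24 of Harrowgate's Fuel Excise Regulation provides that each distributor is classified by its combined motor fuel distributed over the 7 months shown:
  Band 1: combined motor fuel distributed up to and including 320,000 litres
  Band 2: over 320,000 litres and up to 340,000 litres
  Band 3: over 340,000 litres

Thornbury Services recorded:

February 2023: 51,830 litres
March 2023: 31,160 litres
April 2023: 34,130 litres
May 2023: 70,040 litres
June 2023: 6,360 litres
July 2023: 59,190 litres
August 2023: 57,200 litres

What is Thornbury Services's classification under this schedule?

Combined motor fuel distributed: 51,830 litres + 31,160 litres + 34,130 litres + 70,040 litres + 6,360 litres + 59,190 litres + 57,200 litres = 309,910 litres.
309,910 litres ≤ 320,000 litres, so Band 1 applies.

Band 1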